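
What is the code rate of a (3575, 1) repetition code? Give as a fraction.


Rate = k/n = 1/3575

1/3575


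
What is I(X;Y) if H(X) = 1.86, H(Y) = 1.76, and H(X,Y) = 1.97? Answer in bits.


I(X;Y) = H(X) + H(Y) - H(X,Y) = 1.86 + 1.76 - 1.97 = 1.65

1.65 bits


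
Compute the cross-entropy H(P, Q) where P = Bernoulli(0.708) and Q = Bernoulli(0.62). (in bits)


H(P,Q) = -p*log2(q) - (1-p)*log2(1-q). -0.708*log2(0.62) = 0.488279; -0.292*log2(0.38) = 0.407611. H(P,Q) = 0.488279 + 0.407611 = 0.8959

0.8959 bits


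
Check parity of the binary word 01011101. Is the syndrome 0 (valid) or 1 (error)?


Syndrome = XOR of all bits = 0 XOR 1 XOR 0 XOR 1 XOR 1 XOR 1 XOR 0 XOR 1 = 1

1


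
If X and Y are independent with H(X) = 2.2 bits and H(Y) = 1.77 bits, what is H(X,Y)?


For independent variables, H(X,Y) = H(X) + H(Y) = 2.2 + 1.77 = 3.97

3.97 bits


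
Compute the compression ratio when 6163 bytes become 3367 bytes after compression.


Ratio = original / compressed = 6163 / 3367 = 1.8304

1.8304


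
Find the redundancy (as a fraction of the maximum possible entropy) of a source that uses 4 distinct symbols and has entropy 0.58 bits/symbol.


H_max = log2(K) = log2(4) = 2.0 bits/symbol. Redundancy = 1 - H/H_max = 1 - 0.58/2.0 = 1 - 0.29 = 0.71

0.71


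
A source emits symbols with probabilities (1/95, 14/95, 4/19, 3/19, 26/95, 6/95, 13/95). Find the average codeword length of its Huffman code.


Huffman construction (repeatedly merge the two least-probable nodes; each merge adds 1 bit to every symbol beneath it): 1/95 + 6/95 = 7/95; 7/95 + 13/95 = 4/19; 14/95 + 3/19 = 29/95; 4/19 + 4/19 = 8/19; 26/95 + 29/95 = 11/19; 8/19 + 11/19 = 1. Resulting codeword lengths (in the order the probabilities were given): (4, 3, 2, 3, 2, 4, 3). L_avg = sum(p_i * l_i) = 1/95*4 + 14/95*3 + 4/19*2 + 3/19*3 + 26/95*2 + 6/95*4 + 13/95*3 = 246/95 = 2.5895

2.5895 bits


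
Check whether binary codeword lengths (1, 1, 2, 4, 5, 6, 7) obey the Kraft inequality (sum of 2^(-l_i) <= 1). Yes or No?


Kraft sum = sum(2^(-l_i)) = 1.3672, need <= 1. Result: violated (a binary prefix-free code with these lengths cannot exist)

No


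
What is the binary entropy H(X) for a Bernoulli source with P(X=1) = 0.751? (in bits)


H = -p*log2(p) - (1-p)*log2(1-p). -0.751*log2(0.751) = 0.310250; -0.249*log2(0.249) = 0.499440. H = 0.310250 + 0.499440 = 0.8097

0.8097 bits


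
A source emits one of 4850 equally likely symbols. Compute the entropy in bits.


H = log2(n) = log2(4850) = 12.2438

12.2438 bits


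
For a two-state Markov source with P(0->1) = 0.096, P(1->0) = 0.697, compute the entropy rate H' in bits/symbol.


Stationary distribution: pi_0 = p10/(p01+p10) = 0.8789, pi_1 = 0.1211. Entropy rate H' = pi_0*H(p01) + pi_1*H(p10) = 0.8789*0.4562 + 0.1211*0.8849 = 0.5081

0.5081 bits/symbol


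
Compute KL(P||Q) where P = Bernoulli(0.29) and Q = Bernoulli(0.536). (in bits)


KL = p*log2(p/q) + (1-p)*log2((1-p)/(1-q)) = 0.29*log2(0.29/0.536) + 0.71*log2(0.71/0.464) = 0.1787

0.1787 bits


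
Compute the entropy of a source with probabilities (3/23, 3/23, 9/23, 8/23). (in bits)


H = -sum(p_i * log2(p_i)). Terms: -(3/23)*log2(3/23) = 0.383296; -(3/23)*log2(3/23) = 0.383296; -(9/23)*log2(9/23) = 0.529684; -(8/23)*log2(8/23) = 0.529935. H = 0.383296 + 0.383296 + 0.529684 + 0.529935 = 1.8262

1.8262 bits


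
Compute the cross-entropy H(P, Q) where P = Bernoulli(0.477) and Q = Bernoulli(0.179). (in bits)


H(P,Q) = -p*log2(q) - (1-p)*log2(1-q). -0.477*log2(0.179) = 1.183899; -0.523*log2(0.821) = 0.148817. H(P,Q) = 1.183899 + 0.148817 = 1.3327

1.3327 bits


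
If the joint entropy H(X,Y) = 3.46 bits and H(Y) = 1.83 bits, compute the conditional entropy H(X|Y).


H(X|Y) = H(X,Y) - H(Y) = 3.46 - 1.83 = 1.63

1.63 bits


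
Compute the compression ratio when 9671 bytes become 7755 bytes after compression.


Ratio = original / compressed = 9671 / 7755 = 1.2471

1.2471


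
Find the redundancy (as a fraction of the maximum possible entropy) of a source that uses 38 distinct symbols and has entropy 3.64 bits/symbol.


H_max = log2(K) = log2(38) = 5.2479 bits/symbol. Redundancy = 1 - H/H_max = 1 - 3.64/5.2479 = 1 - 0.6936 = 0.3064

0.3064


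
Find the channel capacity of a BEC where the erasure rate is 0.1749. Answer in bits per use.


C = 1 - epsilon = 1 - 0.1749 = 0.8251

0.8251 bits


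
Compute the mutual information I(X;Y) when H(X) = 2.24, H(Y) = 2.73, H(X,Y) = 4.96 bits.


I(X;Y) = H(X) + H(Y) - H(X,Y) = 2.24 + 2.73 - 4.96 = 0.01

0.01 bits


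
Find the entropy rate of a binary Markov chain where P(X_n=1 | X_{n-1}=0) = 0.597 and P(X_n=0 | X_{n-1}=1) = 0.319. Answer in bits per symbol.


Stationary distribution: pi_0 = p10/(p01+p10) = 0.3483, pi_1 = 0.6517. Entropy rate H' = pi_0*H(p01) + pi_1*H(p10) = 0.3483*0.9727 + 0.6517*0.9033 = 0.9275

0.9275 bits/symbol


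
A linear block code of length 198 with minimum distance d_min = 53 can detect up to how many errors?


Detection capability = d_min - 1 = 53 - 1 = 52

52 errors


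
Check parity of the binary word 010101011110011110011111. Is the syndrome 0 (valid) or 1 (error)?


Syndrome = XOR of all bits = 0 XOR 1 XOR 0 XOR 1 XOR 0 XOR 1 XOR 0 XOR 1 XOR 1 XOR 1 XOR 1 XOR 0 XOR 0 XOR 1 XOR 1 XOR 1 XOR 1 XOR 0 XOR 0 XOR 1 XOR 1 XOR 1 XOR 1 XOR 1 = 0

0


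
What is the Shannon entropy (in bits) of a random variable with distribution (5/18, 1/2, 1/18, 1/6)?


H = -sum(p_i * log2(p_i)). Terms: -(5/18)*log2(5/18) = 0.513332; -(1/2)*log2(1/2) = 0.500000; -(1/18)*log2(1/18) = 0.231663; -(1/6)*log2(1/6) = 0.430827. H = 0.513332 + 0.500000 + 0.231663 + 0.430827 = 1.6758

1.6758 bits


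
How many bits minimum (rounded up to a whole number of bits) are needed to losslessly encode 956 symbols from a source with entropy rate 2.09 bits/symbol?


Minimum bits >= n * H = 956 * 2.09 = 1998.04, rounded up to a whole number of bits = 1999

1999 bits


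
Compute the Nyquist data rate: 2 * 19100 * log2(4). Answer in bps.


Rate = 2 * B * log2(M) = 2 * 19100 * 2.0 = 76400.0

76400.0 bps


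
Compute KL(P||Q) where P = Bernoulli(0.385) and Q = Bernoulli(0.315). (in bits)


KL = p*log2(p/q) + (1-p)*log2((1-p)/(1-q)) = 0.385*log2(0.385/0.315) + 0.615*log2(0.615/0.685) = 0.0158

0.0158 bits


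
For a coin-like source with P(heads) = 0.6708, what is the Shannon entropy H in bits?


H = -p*log2(p) - (1-p)*log2(1-p). -0.6708*log2(0.6708) = 0.386411; -0.3292*log2(0.3292) = 0.527696. H = 0.386411 + 0.527696 = 0.9141

0.9141 bits


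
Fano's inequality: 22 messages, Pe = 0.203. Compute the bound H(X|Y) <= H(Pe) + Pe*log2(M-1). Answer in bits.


H(Pe) = -Pe*log2(Pe) - (1-Pe)*log2(1-Pe) = -0.203*log2(0.203) - 0.797*log2(0.797) = 0.466991 + 0.260897 = 0.7279. Pe*log2(M-1) = 0.203*log2(21) = 0.891640. Bound = H(Pe) + Pe*log2(M-1) = 0.466991 + 0.260897 + 0.891640 = 1.6195

1.6195 bits


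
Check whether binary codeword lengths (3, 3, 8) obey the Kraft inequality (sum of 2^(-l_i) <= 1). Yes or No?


Kraft sum = sum(2^(-l_i)) = 0.2539, need <= 1. Result: satisfied (a binary prefix-free code with these lengths exists)

Yes


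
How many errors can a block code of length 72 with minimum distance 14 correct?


Correction capability = floor((d-1)/2) = floor((14-1)/2) = 6

6 errors


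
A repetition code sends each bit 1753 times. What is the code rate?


Rate = k/n = 1/1753

1/1753


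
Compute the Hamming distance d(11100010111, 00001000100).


Count differing positions: ^ ^ ^ . ^ . ^ . . ^ ^ = 7 differences

7


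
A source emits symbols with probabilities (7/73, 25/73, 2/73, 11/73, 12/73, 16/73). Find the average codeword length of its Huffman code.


Huffman construction (repeatedly merge the two least-probable nodes; each merge adds 1 bit to every symbol beneath it): 2/73 + 7/73 = 9/73; 9/73 + 11/73 = 20/73; 12/73 + 16/73 = 28/73; 20/73 + 25/73 = 45/73; 28/73 + 45/73 = 1. Resulting codeword lengths (in the order the probabilities were given): (4, 2, 4, 3, 2, 2). L_avg = sum(p_i * l_i) = 7/73*4 + 25/73*2 + 2/73*4 + 11/73*3 + 12/73*2 + 16/73*2 = 175/73 = 2.3973

2.3973 bits


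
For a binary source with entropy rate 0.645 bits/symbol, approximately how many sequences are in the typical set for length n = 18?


log2|A_typical| = nH = 18 * 0.645 = 11.61, so |A_typical| ~ 2^11.61 = 3.126e+03

3.126e+03


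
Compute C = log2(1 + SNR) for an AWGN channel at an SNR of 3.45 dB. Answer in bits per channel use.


SNR_linear = 10^(3.45/10) = 2.2131; C = log2(1 + SNR_linear) = log2(1 + 2.2131) = 1.684

1.684 bits/channel use


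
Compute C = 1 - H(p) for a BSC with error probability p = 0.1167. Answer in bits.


H(p) = -p*log2(p) - (1-p)*log2(1-p) = -0.1167*log2(0.1167) - 0.8833*log2(0.8833) = 0.361668 + 0.158132 = 0.5198. C = 1 - H(p) = 1 - 0.5198 = 0.4802

0.4802 bits


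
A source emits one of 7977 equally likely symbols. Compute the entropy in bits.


H = log2(n) = log2(7977) = 12.9616

12.9616 bits


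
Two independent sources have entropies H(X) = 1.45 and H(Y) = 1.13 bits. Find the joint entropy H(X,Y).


For independent variables, H(X,Y) = H(X) + H(Y) = 1.45 + 1.13 = 2.58

2.58 bits


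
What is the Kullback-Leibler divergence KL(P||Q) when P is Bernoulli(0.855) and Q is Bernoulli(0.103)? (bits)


KL = p*log2(p/q) + (1-p)*log2((1-p)/(1-q)) = 0.855*log2(0.855/0.103) + 0.145*log2(0.145/0.897) = 2.2293

2.2293 bits


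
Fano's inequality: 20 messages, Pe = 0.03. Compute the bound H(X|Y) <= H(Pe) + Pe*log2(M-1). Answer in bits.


H(Pe) = -Pe*log2(Pe) - (1-Pe)*log2(1-Pe) = -0.03*log2(0.03) - 0.97*log2(0.97) = 0.151767 + 0.042625 = 0.1944. Pe*log2(M-1) = 0.03*log2(19) = 0.127438. Bound = H(Pe) + Pe*log2(M-1) = 0.151767 + 0.042625 + 0.127438 = 0.3218

0.3218 bits


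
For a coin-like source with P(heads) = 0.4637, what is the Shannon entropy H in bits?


H = -p*log2(p) - (1-p)*log2(1-p). -0.4637*log2(0.4637) = 0.514121; -0.5363*log2(0.5363) = 0.482074. H = 0.514121 + 0.482074 = 0.9962

0.9962 bits


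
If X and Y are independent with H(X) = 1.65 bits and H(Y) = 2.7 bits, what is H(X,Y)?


For independent variables, H(X,Y) = H(X) + H(Y) = 1.65 + 2.7 = 4.35

4.35 bits


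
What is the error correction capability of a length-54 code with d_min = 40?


Correction capability = floor((d-1)/2) = floor((40-1)/2) = 19

19 errors


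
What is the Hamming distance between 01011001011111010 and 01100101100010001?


Count differing positions: . . ^ ^ ^ ^ . . ^ ^ ^ ^ . ^ . ^ ^ = 11 differences

11


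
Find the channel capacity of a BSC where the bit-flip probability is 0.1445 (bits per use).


H(p) = -p*log2(p) - (1-p)*log2(1-p) = -0.1445*log2(0.1445) - 0.8555*log2(0.8555) = 0.403279 + 0.192625 = 0.5959. C = 1 - H(p) = 1 - 0.5959 = 0.4041

0.4041 bits


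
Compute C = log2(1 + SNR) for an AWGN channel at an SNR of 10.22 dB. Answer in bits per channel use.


SNR_linear = 10^(10.22/10) = 10.5196; C = log2(1 + SNR_linear) = log2(1 + 10.5196) = 3.526

3.526 bits/channel use


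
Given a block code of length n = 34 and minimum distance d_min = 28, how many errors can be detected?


Detection capability = d_min - 1 = 28 - 1 = 27

27 errors


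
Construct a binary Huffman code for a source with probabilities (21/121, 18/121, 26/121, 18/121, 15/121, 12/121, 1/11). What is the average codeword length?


Huffman construction (repeatedly merge the two least-probable nodes; each merge adds 1 bit to every symbol beneath it): 1/11 + 12/121 = 23/121; 15/121 + 18/121 = 3/11; 18/121 + 21/121 = 39/121; 23/121 + 26/121 = 49/121; 3/11 + 39/121 = 72/121; 49/121 + 72/121 = 1. Resulting codeword lengths (in the order the probabilities were given): (3, 3, 2, 3, 3, 3, 3). L_avg = sum(p_i * l_i) = 21/121*3 + 18/121*3 + 26/121*2 + 18/121*3 + 15/121*3 + 12/121*3 + 1/11*3 = 337/121 = 2.7851

2.7851 bits


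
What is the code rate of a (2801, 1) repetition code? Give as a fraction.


Rate = k/n = 1/2801

1/2801


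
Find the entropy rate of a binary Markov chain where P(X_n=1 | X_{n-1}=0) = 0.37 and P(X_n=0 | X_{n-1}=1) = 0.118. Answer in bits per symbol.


Stationary distribution: pi_0 = p10/(p01+p10) = 0.2418, pi_1 = 0.7582. Entropy rate H' = pi_0*H(p01) + pi_1*H(p10) = 0.2418*0.9507 + 0.7582*0.5236 = 0.6269

0.6269 bits/symbol


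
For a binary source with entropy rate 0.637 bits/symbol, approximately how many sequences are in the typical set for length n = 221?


log2|A_typical| = nH = 221 * 0.637 = 140.777, so |A_typical| ~ 2^140.777 = 2.388e+42

2.388e+42


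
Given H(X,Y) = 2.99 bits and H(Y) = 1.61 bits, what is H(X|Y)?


H(X|Y) = H(X,Y) - H(Y) = 2.99 - 1.61 = 1.38

1.38 bits


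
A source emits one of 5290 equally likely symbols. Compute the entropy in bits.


H = log2(n) = log2(5290) = 12.3691

12.3691 bits


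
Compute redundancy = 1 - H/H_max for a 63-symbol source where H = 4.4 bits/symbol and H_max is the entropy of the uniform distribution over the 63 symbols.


H_max = log2(K) = log2(63) = 5.9773 bits/symbol. Redundancy = 1 - H/H_max = 1 - 4.4/5.9773 = 1 - 0.7361 = 0.2639

0.2639


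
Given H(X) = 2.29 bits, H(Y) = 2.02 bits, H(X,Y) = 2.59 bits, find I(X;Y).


I(X;Y) = H(X) + H(Y) - H(X,Y) = 2.29 + 2.02 - 2.59 = 1.72

1.72 bits


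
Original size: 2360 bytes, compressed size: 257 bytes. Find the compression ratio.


Ratio = original / compressed = 2360 / 257 = 9.1829

9.1829


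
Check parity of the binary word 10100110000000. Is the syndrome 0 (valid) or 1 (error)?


Syndrome = XOR of all bits = 1 XOR 0 XOR 1 XOR 0 XOR 0 XOR 1 XOR 1 XOR 0 XOR 0 XOR 0 XOR 0 XOR 0 XOR 0 XOR 0 = 0

0


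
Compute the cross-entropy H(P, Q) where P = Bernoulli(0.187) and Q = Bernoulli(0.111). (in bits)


H(P,Q) = -p*log2(q) - (1-p)*log2(1-q). -0.187*log2(0.111) = 0.593046; -0.813*log2(0.889) = 0.138002. H(P,Q) = 0.593046 + 0.138002 = 0.731

0.731 bits


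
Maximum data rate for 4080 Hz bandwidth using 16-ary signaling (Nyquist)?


Rate = 2 * B * log2(M) = 2 * 4080 * 4.0 = 32640.0

32640.0 bps


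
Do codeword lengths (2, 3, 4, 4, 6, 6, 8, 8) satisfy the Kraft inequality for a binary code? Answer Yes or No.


Kraft sum = sum(2^(-l_i)) = 0.5391, need <= 1. Result: satisfied (a binary prefix-free code with these lengths exists)

Yes


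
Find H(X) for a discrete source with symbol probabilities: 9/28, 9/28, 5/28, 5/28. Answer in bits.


H = -sum(p_i * log2(p_i)). Terms: -(9/28)*log2(9/28) = 0.526317; -(9/28)*log2(9/28) = 0.526317; -(5/28)*log2(5/28) = 0.443826; -(5/28)*log2(5/28) = 0.443826. H = 0.526317 + 0.526317 + 0.443826 + 0.443826 = 1.9403

1.9403 bits


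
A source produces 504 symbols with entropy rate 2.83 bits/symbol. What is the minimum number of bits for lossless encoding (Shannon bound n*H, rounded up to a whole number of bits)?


Minimum bits >= n * H = 504 * 2.83 = 1426.32, rounded up to a whole number of bits = 1427

1427 bits


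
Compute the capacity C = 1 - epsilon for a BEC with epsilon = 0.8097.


C = 1 - epsilon = 1 - 0.8097 = 0.1903

0.1903 bits


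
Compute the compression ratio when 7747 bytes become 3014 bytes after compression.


Ratio = original / compressed = 7747 / 3014 = 2.5703

2.5703


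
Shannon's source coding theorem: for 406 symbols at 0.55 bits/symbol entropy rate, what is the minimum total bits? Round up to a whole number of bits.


Minimum bits >= n * H = 406 * 0.55 = 223.3, rounded up to a whole number of bits = 224

224 bits


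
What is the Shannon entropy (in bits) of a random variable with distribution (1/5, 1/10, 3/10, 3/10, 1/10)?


H = -sum(p_i * log2(p_i)). Terms: -(1/5)*log2(1/5) = 0.464386; -(1/10)*log2(1/10) = 0.332193; -(3/10)*log2(3/10) = 0.521090; -(3/10)*log2(3/10) = 0.521090; -(1/10)*log2(1/10) = 0.332193. H = 0.464386 + 0.332193 + 0.521090 + 0.521090 + 0.332193 = 2.171

2.171 bits


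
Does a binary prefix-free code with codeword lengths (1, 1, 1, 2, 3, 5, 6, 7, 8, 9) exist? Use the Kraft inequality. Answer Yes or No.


Kraft sum = sum(2^(-l_i)) = 1.9355, need <= 1. Result: violated (a binary prefix-free code with these lengths cannot exist)

No


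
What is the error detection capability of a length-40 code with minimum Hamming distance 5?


Detection capability = d_min - 1 = 5 - 1 = 4

4 errors


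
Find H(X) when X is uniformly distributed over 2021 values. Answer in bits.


H = log2(n) = log2(2021) = 10.9809

10.9809 bits


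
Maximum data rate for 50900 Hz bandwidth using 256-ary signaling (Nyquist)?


Rate = 2 * B * log2(M) = 2 * 50900 * 8.0 = 814400.0

814400.0 bps


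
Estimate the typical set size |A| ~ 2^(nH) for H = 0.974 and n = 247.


log2|A_typical| = nH = 247 * 0.974 = 240.578, so |A_typical| ~ 2^240.578 = 2.638e+72

2.638e+72


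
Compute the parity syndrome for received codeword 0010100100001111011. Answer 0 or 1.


Syndrome = XOR of all bits = 0 XOR 0 XOR 1 XOR 0 XOR 1 XOR 0 XOR 0 XOR 1 XOR 0 XOR 0 XOR 0 XOR 0 XOR 1 XOR 1 XOR 1 XOR 1 XOR 0 XOR 1 XOR 1 = 1

1


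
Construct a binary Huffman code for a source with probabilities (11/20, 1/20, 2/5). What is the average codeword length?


Huffman construction (repeatedly merge the two least-probable nodes; each merge adds 1 bit to every symbol beneath it): 1/20 + 2/5 = 9/20; 9/20 + 11/20 = 1. Resulting codeword lengths (in the order the probabilities were given): (1, 2, 2). L_avg = sum(p_i * l_i) = 11/20*1 + 1/20*2 + 2/5*2 = 29/20 = 1.45

1.45 bits


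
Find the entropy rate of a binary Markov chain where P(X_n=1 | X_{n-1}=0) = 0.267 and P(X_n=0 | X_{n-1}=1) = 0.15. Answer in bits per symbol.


Stationary distribution: pi_0 = p10/(p01+p10) = 0.3597, pi_1 = 0.6403. Entropy rate H' = pi_0*H(p01) + pi_1*H(p10) = 0.3597*0.8371 + 0.6403*0.6098 = 0.6916

0.6916 bits/symbol


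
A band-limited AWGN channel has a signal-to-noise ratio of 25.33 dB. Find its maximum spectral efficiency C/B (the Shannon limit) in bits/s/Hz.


SNR_linear = 10^(25.33/10) = 341.1929; C/B = log2(1 + SNR_linear) = log2(1 + 341.1929) = 8.4187

8.4187 bits/s/Hz


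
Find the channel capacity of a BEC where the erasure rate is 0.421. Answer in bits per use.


C = 1 - epsilon = 1 - 0.421 = 0.579

0.579 bits


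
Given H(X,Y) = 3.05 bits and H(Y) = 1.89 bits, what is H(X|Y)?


H(X|Y) = H(X,Y) - H(Y) = 3.05 - 1.89 = 1.16

1.16 bits


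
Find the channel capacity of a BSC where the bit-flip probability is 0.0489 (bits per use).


H(p) = -p*log2(p) - (1-p)*log2(1-p) = -0.0489*log2(0.0489) - 0.9511*log2(0.9511) = 0.212912 + 0.068794 = 0.2817. C = 1 - H(p) = 1 - 0.2817 = 0.7183

0.7183 bits


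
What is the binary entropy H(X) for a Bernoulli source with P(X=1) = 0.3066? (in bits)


H = -p*log2(p) - (1-p)*log2(1-p). -0.3066*log2(0.3066) = 0.522928; -0.6934*log2(0.6934) = 0.366282. H = 0.522928 + 0.366282 = 0.8892

0.8892 bits


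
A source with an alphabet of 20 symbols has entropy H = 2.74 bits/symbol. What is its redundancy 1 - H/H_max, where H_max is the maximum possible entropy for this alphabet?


H_max = log2(K) = log2(20) = 4.3219 bits/symbol. Redundancy = 1 - H/H_max = 1 - 2.74/4.3219 = 1 - 0.634 = 0.366

0.366


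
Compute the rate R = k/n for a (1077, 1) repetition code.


Rate = k/n = 1/1077

1/1077


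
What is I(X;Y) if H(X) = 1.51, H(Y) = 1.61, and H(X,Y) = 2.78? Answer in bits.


I(X;Y) = H(X) + H(Y) - H(X,Y) = 1.51 + 1.61 - 2.78 = 0.34

0.34 bits


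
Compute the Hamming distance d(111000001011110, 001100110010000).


Count differing positions: ^ ^ . ^ . . ^ ^ ^ . . ^ ^ ^ . = 9 differences

9


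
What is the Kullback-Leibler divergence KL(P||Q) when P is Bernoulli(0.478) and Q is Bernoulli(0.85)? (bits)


KL = p*log2(p/q) + (1-p)*log2((1-p)/(1-q)) = 0.478*log2(0.478/0.85) + 0.522*log2(0.522/0.15) = 0.5422

0.5422 bits


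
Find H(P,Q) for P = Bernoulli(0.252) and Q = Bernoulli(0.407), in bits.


H(P,Q) = -p*log2(q) - (1-p)*log2(1-q). -0.252*log2(0.407) = 0.326819; -0.748*log2(0.593) = 0.563914. H(P,Q) = 0.326819 + 0.563914 = 0.8907

0.8907 bits


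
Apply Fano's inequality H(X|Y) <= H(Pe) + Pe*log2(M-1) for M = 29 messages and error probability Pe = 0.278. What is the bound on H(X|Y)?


H(Pe) = -Pe*log2(Pe) - (1-Pe)*log2(1-Pe) = -0.278*log2(0.278) - 0.722*log2(0.722) = 0.513422 + 0.339289 = 0.8527. Pe*log2(M-1) = 0.278*log2(28) = 1.336445. Bound = H(Pe) + Pe*log2(M-1) = 0.513422 + 0.339289 + 1.336445 = 2.1892

2.1892 bits


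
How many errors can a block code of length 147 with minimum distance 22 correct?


Correction capability = floor((d-1)/2) = floor((22-1)/2) = 10

10 errors


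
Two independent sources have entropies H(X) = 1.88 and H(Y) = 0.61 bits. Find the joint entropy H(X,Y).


For independent variables, H(X,Y) = H(X) + H(Y) = 1.88 + 0.61 = 2.49

2.49 bits


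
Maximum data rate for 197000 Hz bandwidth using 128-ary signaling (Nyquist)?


Rate = 2 * B * log2(M) = 2 * 197000 * 7.0 = 2758000.0

2758000.0 bps


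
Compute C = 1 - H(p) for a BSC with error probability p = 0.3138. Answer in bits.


H(p) = -p*log2(p) - (1-p)*log2(1-p) = -0.3138*log2(0.3138) - 0.6862*log2(0.6862) = 0.524700 + 0.372812 = 0.8975. C = 1 - H(p) = 1 - 0.8975 = 0.1025

0.1025 bits


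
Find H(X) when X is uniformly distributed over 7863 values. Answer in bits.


H = log2(n) = log2(7863) = 12.9409

12.9409 bits


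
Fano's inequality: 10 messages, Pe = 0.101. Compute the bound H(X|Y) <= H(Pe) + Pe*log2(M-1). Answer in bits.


H(Pe) = -Pe*log2(Pe) - (1-Pe)*log2(1-Pe) = -0.101*log2(0.101) - 0.899*log2(0.899) = 0.334065 + 0.138093 = 0.4722. Pe*log2(M-1) = 0.101*log2(9) = 0.320162. Bound = H(Pe) + Pe*log2(M-1) = 0.334065 + 0.138093 + 0.320162 = 0.7923

0.7923 bits


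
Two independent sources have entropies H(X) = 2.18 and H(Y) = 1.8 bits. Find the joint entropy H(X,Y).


For independent variables, H(X,Y) = H(X) + H(Y) = 2.18 + 1.8 = 3.98

3.98 bits


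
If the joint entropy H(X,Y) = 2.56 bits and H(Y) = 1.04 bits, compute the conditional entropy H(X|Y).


H(X|Y) = H(X,Y) - H(Y) = 2.56 - 1.04 = 1.52

1.52 bits


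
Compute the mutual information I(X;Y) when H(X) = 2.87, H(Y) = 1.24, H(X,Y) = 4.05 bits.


I(X;Y) = H(X) + H(Y) - H(X,Y) = 2.87 + 1.24 - 4.05 = 0.06

0.06 bits


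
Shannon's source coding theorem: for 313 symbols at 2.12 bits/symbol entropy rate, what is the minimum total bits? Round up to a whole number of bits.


Minimum bits >= n * H = 313 * 2.12 = 663.56, rounded up to a whole number of bits = 664

664 bits


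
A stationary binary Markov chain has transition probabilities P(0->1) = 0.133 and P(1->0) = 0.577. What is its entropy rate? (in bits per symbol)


Stationary distribution: pi_0 = p10/(p01+p10) = 0.8127, pi_1 = 0.1873. Entropy rate H' = pi_0*H(p01) + pi_1*H(p10) = 0.8127*0.5656 + 0.1873*0.9828 = 0.6438

0.6438 bits/symbol


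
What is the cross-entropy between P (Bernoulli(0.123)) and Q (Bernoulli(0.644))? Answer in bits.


H(P,Q) = -p*log2(q) - (1-p)*log2(1-q). -0.123*log2(0.644) = 0.078089; -0.877*log2(0.356) = 1.306775. H(P,Q) = 0.078089 + 1.306775 = 1.3849

1.3849 bits


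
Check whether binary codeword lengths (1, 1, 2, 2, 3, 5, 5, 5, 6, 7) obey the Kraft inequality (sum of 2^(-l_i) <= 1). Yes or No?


Kraft sum = sum(2^(-l_i)) = 1.7422, need <= 1. Result: violated (a binary prefix-free code with these lengths cannot exist)

No


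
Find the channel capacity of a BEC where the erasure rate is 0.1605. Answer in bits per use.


C = 1 - epsilon = 1 - 0.1605 = 0.8395

0.8395 bits


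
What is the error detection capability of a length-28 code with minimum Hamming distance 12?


Detection capability = d_min - 1 = 12 - 1 = 11

11 errors


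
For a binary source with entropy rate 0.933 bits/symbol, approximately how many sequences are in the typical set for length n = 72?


log2|A_typical| = nH = 72 * 0.933 = 67.176, so |A_typical| ~ 2^67.176 = 1.667e+20

1.667e+20


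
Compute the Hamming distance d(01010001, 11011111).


Count differing positions: ^ . . . ^ ^ ^ . = 4 differences

4


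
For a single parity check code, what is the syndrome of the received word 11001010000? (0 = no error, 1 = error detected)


Syndrome = XOR of all bits = 1 XOR 1 XOR 0 XOR 0 XOR 1 XOR 0 XOR 1 XOR 0 XOR 0 XOR 0 XOR 0 = 0

0


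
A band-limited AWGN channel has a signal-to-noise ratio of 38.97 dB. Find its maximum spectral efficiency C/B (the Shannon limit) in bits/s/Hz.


SNR_linear = 10^(38.97/10) = 7888.6012; C/B = log2(1 + SNR_linear) = log2(1 + 7888.6012) = 12.9457

12.9457 bits/s/Hz


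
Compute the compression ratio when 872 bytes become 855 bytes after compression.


Ratio = original / compressed = 872 / 855 = 1.0199

1.0199


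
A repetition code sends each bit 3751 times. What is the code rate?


Rate = k/n = 1/3751

1/3751


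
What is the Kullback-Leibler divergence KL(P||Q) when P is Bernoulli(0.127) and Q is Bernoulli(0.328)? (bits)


KL = p*log2(p/q) + (1-p)*log2((1-p)/(1-q)) = 0.127*log2(0.127/0.328) + 0.873*log2(0.873/0.672) = 0.1557

0.1557 bits


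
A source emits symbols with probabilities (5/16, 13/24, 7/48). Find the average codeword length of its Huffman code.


Huffman construction (repeatedly merge the two least-probable nodes; each merge adds 1 bit to every symbol beneath it): 7/48 + 5/16 = 11/24; 11/24 + 13/24 = 1. Resulting codeword lengths (in the order the probabilities were given): (2, 1, 2). L_avg = sum(p_i * l_i) = 5/16*2 + 13/24*1 + 7/48*2 = 35/24 = 1.4583

1.4583 bits


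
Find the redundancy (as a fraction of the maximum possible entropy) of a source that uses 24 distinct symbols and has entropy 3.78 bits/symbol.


H_max = log2(K) = log2(24) = 4.585 bits/symbol. Redundancy = 1 - H/H_max = 1 - 3.78/4.585 = 1 - 0.8244 = 0.1756

0.1756


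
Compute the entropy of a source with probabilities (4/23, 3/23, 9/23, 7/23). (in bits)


H = -sum(p_i * log2(p_i)). Terms: -(4/23)*log2(4/23) = 0.438880; -(3/23)*log2(3/23) = 0.383296; -(9/23)*log2(9/23) = 0.529684; -(7/23)*log2(7/23) = 0.522324. H = 0.438880 + 0.383296 + 0.529684 + 0.522324 = 1.8742

1.8742 bits


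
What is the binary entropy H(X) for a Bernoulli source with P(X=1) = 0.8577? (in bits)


H = -p*log2(p) - (1-p)*log2(1-p). -0.8577*log2(0.8577) = 0.189942; -0.1423*log2(0.1423) = 0.400289. H = 0.189942 + 0.400289 = 0.5902

0.5902 bits


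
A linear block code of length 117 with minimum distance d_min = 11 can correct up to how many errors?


Correction capability = floor((d-1)/2) = floor((11-1)/2) = 5

5 errors


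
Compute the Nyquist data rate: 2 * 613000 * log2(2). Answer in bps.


Rate = 2 * B * log2(M) = 2 * 613000 * 1.0 = 1226000.0

1226000.0 bps


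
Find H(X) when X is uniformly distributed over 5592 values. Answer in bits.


H = log2(n) = log2(5592) = 12.4491

12.4491 bits


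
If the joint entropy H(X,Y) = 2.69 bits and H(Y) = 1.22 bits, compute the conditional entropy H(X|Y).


H(X|Y) = H(X,Y) - H(Y) = 2.69 - 1.22 = 1.47

1.47 bits


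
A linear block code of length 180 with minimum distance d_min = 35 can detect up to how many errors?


Detection capability = d_min - 1 = 35 - 1 = 34

34 errors


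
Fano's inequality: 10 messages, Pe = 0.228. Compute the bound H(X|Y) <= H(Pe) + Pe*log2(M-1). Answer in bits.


H(Pe) = -Pe*log2(Pe) - (1-Pe)*log2(1-Pe) = -0.228*log2(0.228) - 0.772*log2(0.772) = 0.486300 + 0.288209 = 0.7745. Pe*log2(M-1) = 0.228*log2(9) = 0.722743. Bound = H(Pe) + Pe*log2(M-1) = 0.486300 + 0.288209 + 0.722743 = 1.4973

1.4973 bits


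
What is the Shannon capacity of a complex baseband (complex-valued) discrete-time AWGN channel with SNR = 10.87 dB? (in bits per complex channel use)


SNR_linear = 10^(10.87/10) = 12.218; C = log2(1 + SNR_linear) = log2(1 + 12.218) = 3.7244

3.7244 bits/channel use


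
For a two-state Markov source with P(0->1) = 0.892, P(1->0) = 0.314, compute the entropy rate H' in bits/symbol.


Stationary distribution: pi_0 = p10/(p01+p10) = 0.2604, pi_1 = 0.7396. Entropy rate H' = pi_0*H(p01) + pi_1*H(p10) = 0.2604*0.4939 + 0.7396*0.8977 = 0.7926

0.7926 bits/symbol


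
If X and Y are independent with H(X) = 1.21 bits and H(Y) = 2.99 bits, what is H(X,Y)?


For independent variables, H(X,Y) = H(X) + H(Y) = 1.21 + 2.99 = 4.2

4.2 bits


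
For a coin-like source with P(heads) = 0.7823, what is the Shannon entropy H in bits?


H = -p*log2(p) - (1-p)*log2(1-p). -0.7823*log2(0.7823) = 0.277095; -0.2177*log2(0.2177) = 0.478850. H = 0.277095 + 0.478850 = 0.7559

0.7559 bits


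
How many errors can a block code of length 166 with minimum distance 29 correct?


Correction capability = floor((d-1)/2) = floor((29-1)/2) = 14

14 errors


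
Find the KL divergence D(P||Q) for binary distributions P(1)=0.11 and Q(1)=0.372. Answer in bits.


KL = p*log2(p/q) + (1-p)*log2((1-p)/(1-q)) = 0.11*log2(0.11/0.372) + 0.89*log2(0.89/0.628) = 0.2543

0.2543 bits


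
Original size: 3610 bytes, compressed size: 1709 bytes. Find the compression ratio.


Ratio = original / compressed = 3610 / 1709 = 2.1123

2.1123


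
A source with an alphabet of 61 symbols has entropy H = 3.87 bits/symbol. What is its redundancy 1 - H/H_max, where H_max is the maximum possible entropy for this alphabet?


H_max = log2(K) = log2(61) = 5.9307 bits/symbol. Redundancy = 1 - H/H_max = 1 - 3.87/5.9307 = 1 - 0.6525 = 0.3475

0.3475


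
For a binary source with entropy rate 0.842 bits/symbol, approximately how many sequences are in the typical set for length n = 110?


log2|A_typical| = nH = 110 * 0.842 = 92.62, so |A_typical| ~ 2^92.62 = 7.610e+27

7.610e+27


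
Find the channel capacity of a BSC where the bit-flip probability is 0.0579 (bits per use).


H(p) = -p*log2(p) - (1-p)*log2(1-p) = -0.0579*log2(0.0579) - 0.9421*log2(0.9421) = 0.237986 + 0.081066 = 0.3191. C = 1 - H(p) = 1 - 0.3191 = 0.6809

0.6809 bits


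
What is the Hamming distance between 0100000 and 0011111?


Count differing positions: . ^ ^ ^ ^ ^ ^ = 6 differences

6


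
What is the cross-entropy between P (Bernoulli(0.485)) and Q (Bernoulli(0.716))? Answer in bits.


H(P,Q) = -p*log2(q) - (1-p)*log2(1-q). -0.485*log2(0.716) = 0.233755; -0.515*log2(0.284) = 0.935259. H(P,Q) = 0.233755 + 0.935259 = 1.169

1.169 bits


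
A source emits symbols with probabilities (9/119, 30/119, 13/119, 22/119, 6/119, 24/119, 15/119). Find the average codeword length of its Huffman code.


Huffman construction (repeatedly merge the two least-probable nodes; each merge adds 1 bit to every symbol beneath it): 6/119 + 9/119 = 15/119; 13/119 + 15/119 = 4/17; 15/119 + 22/119 = 37/119; 24/119 + 4/17 = 52/119; 30/119 + 37/119 = 67/119; 52/119 + 67/119 = 1. Resulting codeword lengths (in the order the probabilities were given): (4, 2, 3, 3, 4, 2, 3). L_avg = sum(p_i * l_i) = 9/119*4 + 30/119*2 + 13/119*3 + 22/119*3 + 6/119*4 + 24/119*2 + 15/119*3 = 318/119 = 2.6723

2.6723 bits


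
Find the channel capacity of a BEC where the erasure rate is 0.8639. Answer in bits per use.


C = 1 - epsilon = 1 - 0.8639 = 0.1361

0.1361 bits


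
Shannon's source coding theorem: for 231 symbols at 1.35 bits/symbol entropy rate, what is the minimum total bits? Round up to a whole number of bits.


Minimum bits >= n * H = 231 * 1.35 = 311.85, rounded up to a whole number of bits = 312

312 bits


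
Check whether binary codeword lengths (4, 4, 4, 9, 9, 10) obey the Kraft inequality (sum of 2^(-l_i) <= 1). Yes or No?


Kraft sum = sum(2^(-l_i)) = 0.1924, need <= 1. Result: satisfied (a binary prefix-free code with these lengths exists)

Yes


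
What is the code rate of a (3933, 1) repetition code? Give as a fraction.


Rate = k/n = 1/3933

1/3933


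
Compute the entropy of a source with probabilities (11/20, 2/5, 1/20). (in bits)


H = -sum(p_i * log2(p_i)). Terms: -(11/20)*log2(11/20) = 0.474373; -(2/5)*log2(2/5) = 0.528771; -(1/20)*log2(1/20) = 0.216096. H = 0.474373 + 0.528771 + 0.216096 = 1.2192

1.2192 bits


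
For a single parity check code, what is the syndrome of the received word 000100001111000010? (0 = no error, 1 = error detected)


Syndrome = XOR of all bits = 0 XOR 0 XOR 0 XOR 1 XOR 0 XOR 0 XOR 0 XOR 0 XOR 1 XOR 1 XOR 1 XOR 1 XOR 0 XOR 0 XOR 0 XOR 0 XOR 1 XOR 0 = 0

0


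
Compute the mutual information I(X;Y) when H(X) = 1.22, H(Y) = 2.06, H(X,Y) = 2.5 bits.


I(X;Y) = H(X) + H(Y) - H(X,Y) = 1.22 + 2.06 - 2.5 = 0.78

0.78 bits


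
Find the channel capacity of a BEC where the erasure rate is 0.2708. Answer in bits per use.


C = 1 - epsilon = 1 - 0.2708 = 0.7292

0.7292 bits


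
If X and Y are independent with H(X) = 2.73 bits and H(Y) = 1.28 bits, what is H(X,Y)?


For independent variables, H(X,Y) = H(X) + H(Y) = 2.73 + 1.28 = 4.01

4.01 bits


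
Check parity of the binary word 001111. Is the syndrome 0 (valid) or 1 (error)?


Syndrome = XOR of all bits = 0 XOR 0 XOR 1 XOR 1 XOR 1 XOR 1 = 0

0


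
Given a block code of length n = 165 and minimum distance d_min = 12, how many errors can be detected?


Detection capability = d_min - 1 = 12 - 1 = 11

11 errors


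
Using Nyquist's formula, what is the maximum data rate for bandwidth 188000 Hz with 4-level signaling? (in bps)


Rate = 2 * B * log2(M) = 2 * 188000 * 2.0 = 752000.0

752000.0 bps


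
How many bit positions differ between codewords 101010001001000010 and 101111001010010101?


Count differing positions: . . . ^ . ^ . . . . ^ ^ . ^ . ^ ^ ^ = 8 differences

8


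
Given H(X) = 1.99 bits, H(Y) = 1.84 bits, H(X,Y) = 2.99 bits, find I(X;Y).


I(X;Y) = H(X) + H(Y) - H(X,Y) = 1.99 + 1.84 - 2.99 = 0.84

0.84 bits


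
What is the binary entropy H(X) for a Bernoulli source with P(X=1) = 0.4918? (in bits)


H = -p*log2(p) - (1-p)*log2(1-p). -0.4918*log2(0.4918) = 0.503533; -0.5082*log2(0.5082) = 0.496273. H = 0.503533 + 0.496273 = 0.9998

0.9998 bits


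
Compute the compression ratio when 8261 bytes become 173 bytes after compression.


Ratio = original / compressed = 8261 / 173 = 47.7514

47.7514


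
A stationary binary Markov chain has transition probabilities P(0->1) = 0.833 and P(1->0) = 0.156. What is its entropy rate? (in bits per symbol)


Stationary distribution: pi_0 = p10/(p01+p10) = 0.1577, pi_1 = 0.8423. Entropy rate H' = pi_0*H(p01) + pi_1*H(p10) = 0.1577*0.6508 + 0.8423*0.6247 = 0.6288

0.6288 bits/symbol


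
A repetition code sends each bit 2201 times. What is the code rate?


Rate = k/n = 1/2201

1/2201


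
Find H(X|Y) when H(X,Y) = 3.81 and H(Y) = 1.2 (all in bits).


H(X|Y) = H(X,Y) - H(Y) = 3.81 - 1.2 = 2.61

2.61 bits


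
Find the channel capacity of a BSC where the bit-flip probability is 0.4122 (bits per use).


H(p) = -p*log2(p) - (1-p)*log2(1-p) = -0.4122*log2(0.4122) - 0.5878*log2(0.5878) = 0.527032 + 0.450609 = 0.9776. C = 1 - H(p) = 1 - 0.9776 = 0.0224

0.0224 bits


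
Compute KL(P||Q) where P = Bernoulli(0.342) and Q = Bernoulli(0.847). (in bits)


KL = p*log2(p/q) + (1-p)*log2((1-p)/(1-q)) = 0.342*log2(0.342/0.847) + 0.658*log2(0.658/0.153) = 0.9373

0.9373 bits


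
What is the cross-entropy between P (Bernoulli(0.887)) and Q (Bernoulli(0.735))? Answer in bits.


H(P,Q) = -p*log2(q) - (1-p)*log2(1-q). -0.887*log2(0.735) = 0.393991; -0.113*log2(0.265) = 0.216501. H(P,Q) = 0.393991 + 0.216501 = 0.6105

0.6105 bits


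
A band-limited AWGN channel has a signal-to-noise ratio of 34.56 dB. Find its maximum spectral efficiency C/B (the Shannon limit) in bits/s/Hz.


SNR_linear = 10^(34.56/10) = 2857.5905; C/B = log2(1 + SNR_linear) = log2(1 + 2857.5905) = 11.4811

11.4811 bits/s/Hz


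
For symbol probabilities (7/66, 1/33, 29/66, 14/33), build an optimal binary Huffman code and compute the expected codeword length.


Huffman construction (repeatedly merge the two least-probable nodes; each merge adds 1 bit to every symbol beneath it): 1/33 + 7/66 = 3/22; 3/22 + 14/33 = 37/66; 29/66 + 37/66 = 1. Resulting codeword lengths (in the order the probabilities were given): (3, 3, 1, 2). L_avg = sum(p_i * l_i) = 7/66*3 + 1/33*3 + 29/66*1 + 14/33*2 = 56/33 = 1.697

1.697 bits


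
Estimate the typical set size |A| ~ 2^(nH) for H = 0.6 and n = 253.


log2|A_typical| = nH = 253 * 0.6 = 151.8, so |A_typical| ~ 2^151.8 = 4.970e+45

4.970e+45


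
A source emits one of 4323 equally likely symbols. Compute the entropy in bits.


H = log2(n) = log2(4323) = 12.0778

12.0778 bits


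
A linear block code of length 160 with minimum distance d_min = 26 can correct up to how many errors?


Correction capability = floor((d-1)/2) = floor((26-1)/2) = 12

12 errors


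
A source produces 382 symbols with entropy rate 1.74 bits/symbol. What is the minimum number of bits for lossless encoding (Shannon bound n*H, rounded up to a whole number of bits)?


Minimum bits >= n * H = 382 * 1.74 = 664.68, rounded up to a whole number of bits = 665

665 bits


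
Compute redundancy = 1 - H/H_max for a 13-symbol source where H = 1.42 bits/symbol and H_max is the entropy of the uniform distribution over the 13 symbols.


H_max = log2(K) = log2(13) = 3.7004 bits/symbol. Redundancy = 1 - H/H_max = 1 - 1.42/3.7004 = 1 - 0.3837 = 0.6163

0.6163


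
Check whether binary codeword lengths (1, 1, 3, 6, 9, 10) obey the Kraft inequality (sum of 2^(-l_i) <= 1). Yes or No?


Kraft sum = sum(2^(-l_i)) = 1.1436, need <= 1. Result: violated (a binary prefix-free code with these lengths cannot exist)

No


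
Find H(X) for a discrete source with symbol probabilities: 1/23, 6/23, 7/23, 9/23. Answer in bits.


H = -sum(p_i * log2(p_i)). Terms: -(1/23)*log2(1/23) = 0.196677; -(6/23)*log2(6/23) = 0.505722; -(7/23)*log2(7/23) = 0.522324; -(9/23)*log2(9/23) = 0.529684. H = 0.196677 + 0.505722 + 0.522324 + 0.529684 = 1.7544

1.7544 bits


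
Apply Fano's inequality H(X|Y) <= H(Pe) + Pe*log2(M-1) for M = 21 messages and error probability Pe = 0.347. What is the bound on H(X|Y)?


H(Pe) = -Pe*log2(Pe) - (1-Pe)*log2(1-Pe) = -0.347*log2(0.347) - 0.653*log2(0.653) = 0.529866 + 0.401494 = 0.9314. Pe*log2(M-1) = 0.347*log2(20) = 1.499709. Bound = H(Pe) + Pe*log2(M-1) = 0.529866 + 0.401494 + 1.499709 = 2.4311

2.4311 bits


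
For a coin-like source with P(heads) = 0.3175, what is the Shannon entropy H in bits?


H = -p*log2(p) - (1-p)*log2(1-p). -0.3175*log2(0.3175) = 0.525517; -0.6825*log2(0.6825) = 0.376125. H = 0.525517 + 0.376125 = 0.9016

0.9016 bits


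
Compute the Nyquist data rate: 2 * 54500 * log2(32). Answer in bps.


Rate = 2 * B * log2(M) = 2 * 54500 * 5.0 = 545000.0

545000.0 bps


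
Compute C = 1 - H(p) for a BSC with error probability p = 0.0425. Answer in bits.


H(p) = -p*log2(p) - (1-p)*log2(1-p) = -0.0425*log2(0.0425) - 0.9575*log2(0.9575) = 0.193647 + 0.059993 = 0.2536. C = 1 - H(p) = 1 - 0.2536 = 0.7464

0.7464 bits


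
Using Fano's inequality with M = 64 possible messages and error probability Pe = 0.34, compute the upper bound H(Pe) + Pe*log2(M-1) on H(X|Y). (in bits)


H(Pe) = -Pe*log2(Pe) - (1-Pe)*log2(1-Pe) = -0.34*log2(0.34) - 0.66*log2(0.66) = 0.529174 + 0.395645 = 0.9248. Pe*log2(M-1) = 0.34*log2(63) = 2.032275. Bound = H(Pe) + Pe*log2(M-1) = 0.529174 + 0.395645 + 2.032275 = 2.9571

2.9571 bits


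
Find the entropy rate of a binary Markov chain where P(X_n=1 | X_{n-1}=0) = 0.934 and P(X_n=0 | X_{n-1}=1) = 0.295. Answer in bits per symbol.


Stationary distribution: pi_0 = p10/(p01+p10) = 0.24, pi_1 = 0.76. Entropy rate H' = pi_0*H(p01) + pi_1*H(p10) = 0.24*0.3508 + 0.76*0.8751 = 0.7492

0.7492 bits/symbol


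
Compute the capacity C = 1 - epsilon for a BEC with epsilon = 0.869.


C = 1 - epsilon = 1 - 0.869 = 0.131

0.131 bits
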